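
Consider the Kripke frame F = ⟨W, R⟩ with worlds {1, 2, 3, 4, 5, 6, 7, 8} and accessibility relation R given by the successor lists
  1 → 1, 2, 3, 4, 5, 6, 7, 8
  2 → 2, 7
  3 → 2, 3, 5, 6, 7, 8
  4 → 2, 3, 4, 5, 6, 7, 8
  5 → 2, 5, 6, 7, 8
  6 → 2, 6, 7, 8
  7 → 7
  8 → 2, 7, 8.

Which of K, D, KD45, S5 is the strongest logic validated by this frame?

Serial (axiom D): yes — every world has a successor (e.g. 1 R 1).
Euclidean (axiom 5): no — 1 R 2 and 1 R 3, but not 2 R 3.
Transitive (axiom 4): yes — every two-step R-path is closed by a direct edge.
Reflexive (axiom T): yes — every world is R-related to itself.
So F validates K, D; KD45 would additionally require R to be Euclidean. The strongest is D.

D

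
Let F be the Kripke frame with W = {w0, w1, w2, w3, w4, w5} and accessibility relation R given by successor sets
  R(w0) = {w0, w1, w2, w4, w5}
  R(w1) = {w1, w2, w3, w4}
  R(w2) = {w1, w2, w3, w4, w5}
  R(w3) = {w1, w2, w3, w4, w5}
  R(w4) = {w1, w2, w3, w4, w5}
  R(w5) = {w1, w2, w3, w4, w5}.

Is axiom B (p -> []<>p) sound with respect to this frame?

By correspondence theory, B is valid on a frame iff R is symmetric.
Symmetric: no — w0 R w1 but not w1 R w0.

No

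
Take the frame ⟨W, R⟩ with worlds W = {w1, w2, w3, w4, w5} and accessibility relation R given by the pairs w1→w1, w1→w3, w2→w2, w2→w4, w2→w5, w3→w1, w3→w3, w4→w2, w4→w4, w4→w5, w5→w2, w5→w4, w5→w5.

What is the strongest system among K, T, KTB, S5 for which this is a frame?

Reflexive (axiom T): yes — every world is R-related to itself.
Symmetric (axiom B): yes — every pair in R has its reverse in R.
Euclidean (axiom 5): yes — any two successors of a common world are R-related.
So F validates K, T, KTB, S5. The strongest is S5.

S5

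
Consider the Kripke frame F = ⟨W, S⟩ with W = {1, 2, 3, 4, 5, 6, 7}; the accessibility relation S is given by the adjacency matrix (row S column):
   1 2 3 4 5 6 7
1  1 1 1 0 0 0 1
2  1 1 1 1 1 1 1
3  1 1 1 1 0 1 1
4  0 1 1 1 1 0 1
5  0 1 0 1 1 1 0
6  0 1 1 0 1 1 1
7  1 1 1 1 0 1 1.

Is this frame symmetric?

Yes

Symmetric: yes — every pair in S has its reverse in S.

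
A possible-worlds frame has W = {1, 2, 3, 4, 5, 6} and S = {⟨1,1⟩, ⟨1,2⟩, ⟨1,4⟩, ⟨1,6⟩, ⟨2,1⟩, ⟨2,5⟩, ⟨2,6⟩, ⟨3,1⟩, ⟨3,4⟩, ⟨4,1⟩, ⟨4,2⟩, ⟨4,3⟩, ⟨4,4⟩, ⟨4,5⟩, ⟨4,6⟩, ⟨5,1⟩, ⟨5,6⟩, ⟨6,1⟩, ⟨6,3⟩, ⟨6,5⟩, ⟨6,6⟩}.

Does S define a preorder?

No

Reflexive: no — 2 is not related to itself.
Transitive: no — 1 S 2 and 2 S 5, but not 1 S 5.
So S is not a preorder.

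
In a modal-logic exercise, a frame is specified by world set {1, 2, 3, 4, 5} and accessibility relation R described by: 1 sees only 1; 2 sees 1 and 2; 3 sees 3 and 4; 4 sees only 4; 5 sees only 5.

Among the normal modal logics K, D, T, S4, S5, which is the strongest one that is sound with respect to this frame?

Serial (axiom D): yes — every world has a successor (e.g. 1 R 1).
Reflexive (axiom T): yes — every world is R-related to itself.
Transitive (axiom 4): yes — every two-step R-path is closed by a direct edge.
Euclidean (axiom 5): no — 2 R 1 and 2 R 2, but not 1 R 2.
So F validates K, D, T, S4; S5 would additionally require R to be Euclidean. The strongest is S4.

S4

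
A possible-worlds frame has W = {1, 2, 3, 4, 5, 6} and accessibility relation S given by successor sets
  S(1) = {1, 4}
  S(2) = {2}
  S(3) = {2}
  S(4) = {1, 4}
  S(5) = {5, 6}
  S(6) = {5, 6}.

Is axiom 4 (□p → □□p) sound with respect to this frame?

Axiom 4 corresponds to the accessibility relation being transitive.
Transitive: yes — every two-step S-path is closed by a direct edge.

Yes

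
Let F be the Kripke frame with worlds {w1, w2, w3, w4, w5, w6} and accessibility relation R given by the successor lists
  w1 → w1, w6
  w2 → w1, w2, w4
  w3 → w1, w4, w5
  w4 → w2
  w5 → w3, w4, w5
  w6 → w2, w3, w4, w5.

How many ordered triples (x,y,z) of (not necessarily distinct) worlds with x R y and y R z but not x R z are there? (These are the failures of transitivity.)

Enumerating: (w1,w6,w2), (w1,w6,w3), (w1,w6,w4), (w1,w6,w5), (w2,w1,w6), (w3,w1,w6), (w3,w4,w2), (w3,w5,w3), (w4,w2,w1), (w4,w2,w4), (w5,w3,w1), (w5,w4,w2), (w6,w2,w1), (w6,w3,w1).

14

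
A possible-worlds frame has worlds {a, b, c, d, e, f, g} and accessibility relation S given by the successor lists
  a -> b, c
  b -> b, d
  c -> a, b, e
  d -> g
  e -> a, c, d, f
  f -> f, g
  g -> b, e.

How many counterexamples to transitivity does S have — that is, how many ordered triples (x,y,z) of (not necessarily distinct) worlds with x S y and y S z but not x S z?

23

Enumerating: (a,b,d), (a,c,a), (a,c,e), (b,d,g), (c,a,c), (c,b,d), (c,e,c), (c,e,d), (c,e,f), (d,g,b), (d,g,e), (e,a,b), … and 11 more.
Total: 23.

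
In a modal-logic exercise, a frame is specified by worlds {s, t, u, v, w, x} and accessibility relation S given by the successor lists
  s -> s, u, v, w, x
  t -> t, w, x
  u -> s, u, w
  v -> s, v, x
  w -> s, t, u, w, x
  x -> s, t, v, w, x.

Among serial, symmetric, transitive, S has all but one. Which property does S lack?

Serial: yes — every world has a successor (e.g. s S s).
Symmetric: yes — every pair in S has its reverse in S.
Transitive: no — s S w and w S t, but not s S t.
Only transitive fails.

transitive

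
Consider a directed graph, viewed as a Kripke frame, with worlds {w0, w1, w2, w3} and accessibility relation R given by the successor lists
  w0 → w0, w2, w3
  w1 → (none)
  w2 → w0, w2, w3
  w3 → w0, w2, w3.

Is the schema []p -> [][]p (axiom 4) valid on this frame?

Yes

By correspondence theory, 4 is valid on a frame iff R is transitive.
Transitive: yes — every two-step R-path is closed by a direct edge.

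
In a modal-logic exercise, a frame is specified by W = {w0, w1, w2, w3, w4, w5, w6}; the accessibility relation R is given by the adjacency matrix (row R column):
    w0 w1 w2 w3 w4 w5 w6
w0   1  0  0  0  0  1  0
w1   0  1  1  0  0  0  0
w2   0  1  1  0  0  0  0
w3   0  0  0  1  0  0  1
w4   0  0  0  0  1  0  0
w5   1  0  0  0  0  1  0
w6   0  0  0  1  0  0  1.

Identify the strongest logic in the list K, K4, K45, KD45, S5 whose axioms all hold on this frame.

Transitive (axiom 4): yes — every two-step R-path is closed by a direct edge.
Euclidean (axiom 5): yes — any two successors of a common world are R-related.
Serial (axiom D): yes — every world has a successor (e.g. w0 R w0).
Reflexive (axiom T): yes — every world is R-related to itself.
So F validates K, K4, K45, KD45, S5. The strongest is S5.

S5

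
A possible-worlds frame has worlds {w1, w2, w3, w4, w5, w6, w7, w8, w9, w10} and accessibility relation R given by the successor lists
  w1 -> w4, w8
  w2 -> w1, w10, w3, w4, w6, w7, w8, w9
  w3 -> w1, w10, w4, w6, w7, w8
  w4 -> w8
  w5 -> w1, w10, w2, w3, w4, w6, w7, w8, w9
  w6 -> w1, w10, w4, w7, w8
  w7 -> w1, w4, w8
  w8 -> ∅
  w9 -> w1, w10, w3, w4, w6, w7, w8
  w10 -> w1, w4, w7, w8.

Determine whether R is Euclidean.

Euclidean: no — w1 R w8 and w1 R w4, but not w8 R w4.

No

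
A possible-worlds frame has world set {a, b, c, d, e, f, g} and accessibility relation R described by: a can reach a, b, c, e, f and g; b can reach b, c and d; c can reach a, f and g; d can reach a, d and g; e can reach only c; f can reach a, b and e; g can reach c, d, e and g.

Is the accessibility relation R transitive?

No

Transitive: no — a R b and b R d, but not a R d.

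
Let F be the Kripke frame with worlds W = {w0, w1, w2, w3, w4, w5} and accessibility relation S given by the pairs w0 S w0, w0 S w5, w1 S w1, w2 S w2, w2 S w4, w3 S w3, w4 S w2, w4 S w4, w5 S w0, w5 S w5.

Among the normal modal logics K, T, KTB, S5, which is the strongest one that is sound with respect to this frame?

S5

Reflexive (axiom T): yes — every world is S-related to itself.
Symmetric (axiom B): yes — every pair in S has its reverse in S.
Euclidean (axiom 5): yes — any two successors of a common world are S-related.
So F validates K, T, KTB, S5. The strongest is S5.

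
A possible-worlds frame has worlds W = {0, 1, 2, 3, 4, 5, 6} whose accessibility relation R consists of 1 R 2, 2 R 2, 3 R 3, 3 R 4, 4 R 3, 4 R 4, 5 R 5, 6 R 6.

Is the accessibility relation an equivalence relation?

No

Reflexive: no — 0 is not related to itself.
Symmetric: no — 1 R 2 but not 2 R 1.
Transitive: yes — every two-step R-path is closed by a direct edge.
So R is not an equivalence relation.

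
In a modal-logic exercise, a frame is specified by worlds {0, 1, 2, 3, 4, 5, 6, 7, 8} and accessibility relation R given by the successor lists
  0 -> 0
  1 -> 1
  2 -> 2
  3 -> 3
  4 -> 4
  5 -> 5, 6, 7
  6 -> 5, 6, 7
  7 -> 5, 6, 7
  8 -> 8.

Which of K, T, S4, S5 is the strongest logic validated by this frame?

S5

Reflexive (axiom T): yes — every world is R-related to itself.
Transitive (axiom 4): yes — every two-step R-path is closed by a direct edge.
Euclidean (axiom 5): yes — any two successors of a common world are R-related.
So F validates K, T, S4, S5. The strongest is S5.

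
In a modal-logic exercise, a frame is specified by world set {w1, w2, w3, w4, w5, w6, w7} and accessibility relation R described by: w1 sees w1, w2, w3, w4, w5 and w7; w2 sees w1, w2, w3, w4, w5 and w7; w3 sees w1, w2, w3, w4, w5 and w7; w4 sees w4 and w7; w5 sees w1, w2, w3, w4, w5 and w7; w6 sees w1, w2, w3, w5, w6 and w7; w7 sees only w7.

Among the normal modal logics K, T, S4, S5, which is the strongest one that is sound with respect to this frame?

Reflexive (axiom T): yes — every world is R-related to itself.
Transitive (axiom 4): no — w6 R w1 and w1 R w4, but not w6 R w4.
Euclidean (axiom 5): no — w1 R w4 and w1 R w2, but not w4 R w2.
So F validates K, T; S4 would additionally require R to be transitive. The strongest is T.

T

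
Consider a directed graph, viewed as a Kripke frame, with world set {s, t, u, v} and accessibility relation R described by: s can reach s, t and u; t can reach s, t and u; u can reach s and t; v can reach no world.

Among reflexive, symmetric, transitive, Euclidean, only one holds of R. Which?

symmetric

Reflexive: no — u is not related to itself.
Symmetric: yes — every pair in R has its reverse in R.
Transitive: no — u R s and s R u, but not u R u.
Euclidean: no — s R u and s R u, but not u R u.
Only symmetric holds.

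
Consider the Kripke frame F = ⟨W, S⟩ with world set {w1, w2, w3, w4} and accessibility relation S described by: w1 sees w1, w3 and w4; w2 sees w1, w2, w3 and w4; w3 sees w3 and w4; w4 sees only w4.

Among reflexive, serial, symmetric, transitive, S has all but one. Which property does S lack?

Reflexive: yes — every world is S-related to itself.
Serial: yes — every world has a successor (e.g. w1 S w1).
Symmetric: no — w1 S w3 but not w3 S w1.
Transitive: yes — every two-step S-path is closed by a direct edge.
Only symmetric fails.

symmetric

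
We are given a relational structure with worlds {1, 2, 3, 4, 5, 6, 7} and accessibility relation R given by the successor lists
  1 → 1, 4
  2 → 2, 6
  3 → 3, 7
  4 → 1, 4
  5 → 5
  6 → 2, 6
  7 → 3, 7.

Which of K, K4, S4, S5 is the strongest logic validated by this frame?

S5

Transitive (axiom 4): yes — every two-step R-path is closed by a direct edge.
Reflexive (axiom T): yes — every world is R-related to itself.
Euclidean (axiom 5): yes — any two successors of a common world are R-related.
So F validates K, K4, S4, S5. The strongest is S5.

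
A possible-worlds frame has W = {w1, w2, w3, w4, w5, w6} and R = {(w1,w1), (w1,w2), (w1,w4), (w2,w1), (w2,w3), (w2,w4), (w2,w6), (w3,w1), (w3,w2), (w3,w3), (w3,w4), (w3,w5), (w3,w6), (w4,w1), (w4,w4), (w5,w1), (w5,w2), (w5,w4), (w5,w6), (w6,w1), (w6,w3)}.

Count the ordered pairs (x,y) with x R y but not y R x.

10

Enumerating: (w2,w4), (w2,w6), (w3,w1), (w3,w4), (w3,w5), (w5,w1), (w5,w2), (w5,w4), (w5,w6), (w6,w1).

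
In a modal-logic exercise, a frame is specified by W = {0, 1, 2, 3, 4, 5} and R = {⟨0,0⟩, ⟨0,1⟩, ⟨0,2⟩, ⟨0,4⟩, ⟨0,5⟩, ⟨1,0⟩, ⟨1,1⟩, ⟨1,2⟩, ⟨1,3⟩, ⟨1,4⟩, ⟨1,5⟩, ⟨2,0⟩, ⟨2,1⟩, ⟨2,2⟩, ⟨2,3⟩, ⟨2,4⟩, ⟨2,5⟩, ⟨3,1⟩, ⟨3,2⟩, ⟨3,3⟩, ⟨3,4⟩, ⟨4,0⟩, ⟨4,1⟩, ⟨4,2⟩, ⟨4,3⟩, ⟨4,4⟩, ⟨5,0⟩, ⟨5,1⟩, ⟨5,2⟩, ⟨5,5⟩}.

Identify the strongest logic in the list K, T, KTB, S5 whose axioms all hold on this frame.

Reflexive (axiom T): yes — every world is R-related to itself.
Symmetric (axiom B): yes — every pair in R has its reverse in R.
Euclidean (axiom 5): no — 0 R 4 and 0 R 5, but not 4 R 5.
So F validates K, T, KTB; S5 would additionally require R to be Euclidean. The strongest is KTB.

KTB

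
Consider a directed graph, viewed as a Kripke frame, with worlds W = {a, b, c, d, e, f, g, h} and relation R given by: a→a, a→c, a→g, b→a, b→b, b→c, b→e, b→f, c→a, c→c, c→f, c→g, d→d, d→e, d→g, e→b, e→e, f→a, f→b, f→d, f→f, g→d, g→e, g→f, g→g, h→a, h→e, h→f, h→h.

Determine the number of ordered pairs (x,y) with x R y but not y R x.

13

Enumerating: (a,g), (b,a), (b,c), (c,f), (c,g), (d,e), (f,a), (f,d), (g,e), (g,f), (h,a), (h,e), (h,f).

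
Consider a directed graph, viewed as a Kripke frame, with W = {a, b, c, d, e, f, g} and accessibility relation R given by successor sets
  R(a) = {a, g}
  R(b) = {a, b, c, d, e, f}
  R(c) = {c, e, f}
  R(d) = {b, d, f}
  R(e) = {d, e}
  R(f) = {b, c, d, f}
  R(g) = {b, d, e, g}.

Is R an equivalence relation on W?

No

Reflexive: yes — every world is R-related to itself.
Symmetric: no — a R g but not g R a.
Transitive: no — a R g and g R b, but not a R b.
So R is not an equivalence relation.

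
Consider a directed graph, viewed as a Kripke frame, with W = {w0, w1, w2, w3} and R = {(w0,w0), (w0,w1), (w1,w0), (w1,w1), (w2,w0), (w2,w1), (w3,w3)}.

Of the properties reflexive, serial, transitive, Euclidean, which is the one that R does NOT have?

Reflexive: no — w2 is not related to itself.
Serial: yes — every world has a successor (e.g. w0 R w0).
Transitive: yes — every two-step R-path is closed by a direct edge.
Euclidean: yes — any two successors of a common world are R-related.
Only reflexive fails.

reflexive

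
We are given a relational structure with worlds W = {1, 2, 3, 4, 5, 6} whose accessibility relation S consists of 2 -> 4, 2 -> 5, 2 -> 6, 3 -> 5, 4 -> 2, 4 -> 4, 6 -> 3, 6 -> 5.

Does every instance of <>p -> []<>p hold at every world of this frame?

By correspondence theory, 5 is valid on a frame iff S is Euclidean.
Euclidean: no — 2 S 4 and 2 S 5, but not 4 S 5.

No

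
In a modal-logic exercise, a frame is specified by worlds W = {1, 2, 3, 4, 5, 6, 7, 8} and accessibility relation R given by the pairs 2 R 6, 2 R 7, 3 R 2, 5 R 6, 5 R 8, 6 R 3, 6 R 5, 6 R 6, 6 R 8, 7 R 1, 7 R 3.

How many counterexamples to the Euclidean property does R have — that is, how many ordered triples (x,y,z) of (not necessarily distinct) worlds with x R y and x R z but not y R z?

20

Enumerating: (2,6,7), (2,7,6), (2,7,7), (3,2,2), (5,8,6), (5,8,8), (6,3,3), (6,3,5), (6,3,6), (6,3,8), (6,5,3), (6,5,5), … and 8 more.
Total: 20.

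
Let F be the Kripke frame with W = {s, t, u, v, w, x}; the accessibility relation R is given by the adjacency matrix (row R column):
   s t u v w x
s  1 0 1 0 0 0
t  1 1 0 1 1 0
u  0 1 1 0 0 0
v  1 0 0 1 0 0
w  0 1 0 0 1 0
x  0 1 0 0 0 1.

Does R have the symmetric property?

No

Symmetric: no — s R u but not u R s.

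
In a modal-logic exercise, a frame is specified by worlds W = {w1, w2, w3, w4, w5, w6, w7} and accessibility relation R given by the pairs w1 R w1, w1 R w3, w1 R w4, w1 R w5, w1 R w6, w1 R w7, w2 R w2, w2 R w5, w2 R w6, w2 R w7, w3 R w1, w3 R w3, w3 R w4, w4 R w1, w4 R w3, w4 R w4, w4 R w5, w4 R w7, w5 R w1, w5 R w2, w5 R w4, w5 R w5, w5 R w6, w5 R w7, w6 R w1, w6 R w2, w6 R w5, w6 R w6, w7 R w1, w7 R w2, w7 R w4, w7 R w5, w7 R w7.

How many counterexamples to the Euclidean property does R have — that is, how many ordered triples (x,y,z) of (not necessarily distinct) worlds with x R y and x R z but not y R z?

30

Enumerating: (w1,w3,w5), (w1,w3,w6), (w1,w3,w7), (w1,w4,w6), (w1,w5,w3), (w1,w6,w3), (w1,w6,w4), (w1,w6,w7), (w1,w7,w3), (w1,w7,w6), (w2,w6,w7), (w2,w7,w6), … and 18 more.
Total: 30.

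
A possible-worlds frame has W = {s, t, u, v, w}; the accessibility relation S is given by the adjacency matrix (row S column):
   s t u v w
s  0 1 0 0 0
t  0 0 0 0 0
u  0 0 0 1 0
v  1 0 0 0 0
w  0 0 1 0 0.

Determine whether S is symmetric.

No

Symmetric: no — s S t but not t S s.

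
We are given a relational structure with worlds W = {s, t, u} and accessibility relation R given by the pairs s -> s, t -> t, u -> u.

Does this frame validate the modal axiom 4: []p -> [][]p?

Yes

The schema 4 characterises exactly the transitive frames.
Transitive: yes — every two-step R-path is closed by a direct edge.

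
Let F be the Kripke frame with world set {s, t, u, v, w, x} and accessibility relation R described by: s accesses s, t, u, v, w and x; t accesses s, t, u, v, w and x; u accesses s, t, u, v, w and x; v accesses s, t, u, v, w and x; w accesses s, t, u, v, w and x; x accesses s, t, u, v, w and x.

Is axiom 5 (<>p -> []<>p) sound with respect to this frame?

Yes

The schema 5 characterises exactly the Euclidean frames.
Euclidean: yes — any two successors of a common world are R-related.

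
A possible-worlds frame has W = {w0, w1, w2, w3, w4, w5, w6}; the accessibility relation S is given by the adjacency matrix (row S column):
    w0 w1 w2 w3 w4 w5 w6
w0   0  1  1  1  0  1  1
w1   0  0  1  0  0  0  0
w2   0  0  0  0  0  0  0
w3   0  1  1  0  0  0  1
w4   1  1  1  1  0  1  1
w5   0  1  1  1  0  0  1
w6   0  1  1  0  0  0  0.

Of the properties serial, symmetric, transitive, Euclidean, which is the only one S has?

transitive

Serial: no — w2 has no S-successor.
Symmetric: no — w0 S w1 but not w1 S w0.
Transitive: yes — every two-step S-path is closed by a direct edge.
Euclidean: no — w0 S w1 and w0 S w3, but not w1 S w3.
Only transitive holds.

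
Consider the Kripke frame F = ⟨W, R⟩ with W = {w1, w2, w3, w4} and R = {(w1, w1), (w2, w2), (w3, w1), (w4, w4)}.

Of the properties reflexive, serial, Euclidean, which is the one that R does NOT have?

reflexive

Reflexive: no — w3 is not related to itself.
Serial: yes — every world has a successor (e.g. w1 R w1).
Euclidean: yes — any two successors of a common world are R-related.
Only reflexive fails.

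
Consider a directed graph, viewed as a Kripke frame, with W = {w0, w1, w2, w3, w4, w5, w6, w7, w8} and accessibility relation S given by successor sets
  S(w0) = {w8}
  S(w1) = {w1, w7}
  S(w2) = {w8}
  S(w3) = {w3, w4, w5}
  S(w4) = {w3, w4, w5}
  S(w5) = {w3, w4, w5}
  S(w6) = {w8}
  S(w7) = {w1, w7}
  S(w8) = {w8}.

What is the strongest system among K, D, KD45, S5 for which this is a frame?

Serial (axiom D): yes — every world has a successor (e.g. w0 S w8).
Euclidean (axiom 5): yes — any two successors of a common world are S-related.
Transitive (axiom 4): yes — every two-step S-path is closed by a direct edge.
Reflexive (axiom T): no — w0 is not related to itself.
So F validates K, D, KD45; S5 would additionally require S to be reflexive. The strongest is KD45.

KD45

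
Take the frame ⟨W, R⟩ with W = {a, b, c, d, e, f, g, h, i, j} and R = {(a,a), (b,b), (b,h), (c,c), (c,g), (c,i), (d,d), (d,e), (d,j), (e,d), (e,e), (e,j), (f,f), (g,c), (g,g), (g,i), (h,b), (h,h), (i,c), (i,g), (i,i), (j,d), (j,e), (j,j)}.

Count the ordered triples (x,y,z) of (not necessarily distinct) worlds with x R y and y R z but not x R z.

R is transitive; there are no such tuples.

0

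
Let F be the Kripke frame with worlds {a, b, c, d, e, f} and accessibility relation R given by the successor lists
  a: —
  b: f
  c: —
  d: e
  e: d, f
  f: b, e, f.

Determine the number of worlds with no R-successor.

2

Enumerating: a, c.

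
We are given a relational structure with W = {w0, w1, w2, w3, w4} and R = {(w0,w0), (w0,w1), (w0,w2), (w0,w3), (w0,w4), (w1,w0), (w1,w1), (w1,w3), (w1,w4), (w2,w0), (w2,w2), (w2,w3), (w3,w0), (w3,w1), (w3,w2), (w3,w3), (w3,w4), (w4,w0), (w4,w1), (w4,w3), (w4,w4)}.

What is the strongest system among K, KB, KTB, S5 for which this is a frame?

KTB

Symmetric (axiom B): yes — every pair in R has its reverse in R.
Reflexive (axiom T): yes — every world is R-related to itself.
Euclidean (axiom 5): no — w0 R w1 and w0 R w2, but not w1 R w2.
So F validates K, KB, KTB; S5 would additionally require R to be Euclidean. The strongest is KTB.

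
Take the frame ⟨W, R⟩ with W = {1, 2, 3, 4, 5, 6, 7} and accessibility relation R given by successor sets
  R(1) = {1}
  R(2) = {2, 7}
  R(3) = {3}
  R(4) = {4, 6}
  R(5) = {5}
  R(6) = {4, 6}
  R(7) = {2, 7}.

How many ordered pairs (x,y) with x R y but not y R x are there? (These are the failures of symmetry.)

0

R is symmetric; there are no such tuples.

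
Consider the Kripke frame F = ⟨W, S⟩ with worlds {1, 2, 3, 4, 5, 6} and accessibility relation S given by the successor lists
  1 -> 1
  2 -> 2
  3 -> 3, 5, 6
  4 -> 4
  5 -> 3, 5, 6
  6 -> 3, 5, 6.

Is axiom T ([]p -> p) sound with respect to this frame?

The schema T characterises exactly the reflexive frames.
Reflexive: yes — every world is S-related to itself.

Yes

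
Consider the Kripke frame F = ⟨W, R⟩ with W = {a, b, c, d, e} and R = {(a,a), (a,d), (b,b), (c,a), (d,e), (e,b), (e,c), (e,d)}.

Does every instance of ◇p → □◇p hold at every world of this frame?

No

By correspondence theory, 5 is valid on a frame iff R is Euclidean.
Euclidean: no — e R b and e R c, but not b R c.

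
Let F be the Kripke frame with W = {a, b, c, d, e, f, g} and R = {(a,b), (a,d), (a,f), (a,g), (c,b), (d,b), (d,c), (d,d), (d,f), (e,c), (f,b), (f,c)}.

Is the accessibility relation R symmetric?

Symmetric: no — a R b but not b R a.

No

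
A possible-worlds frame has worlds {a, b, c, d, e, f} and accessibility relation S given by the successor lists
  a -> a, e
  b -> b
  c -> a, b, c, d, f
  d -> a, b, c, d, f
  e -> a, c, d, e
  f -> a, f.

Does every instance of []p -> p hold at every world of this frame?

Yes

By correspondence theory, T is valid on a frame iff S is reflexive.
Reflexive: yes — every world is S-related to itself.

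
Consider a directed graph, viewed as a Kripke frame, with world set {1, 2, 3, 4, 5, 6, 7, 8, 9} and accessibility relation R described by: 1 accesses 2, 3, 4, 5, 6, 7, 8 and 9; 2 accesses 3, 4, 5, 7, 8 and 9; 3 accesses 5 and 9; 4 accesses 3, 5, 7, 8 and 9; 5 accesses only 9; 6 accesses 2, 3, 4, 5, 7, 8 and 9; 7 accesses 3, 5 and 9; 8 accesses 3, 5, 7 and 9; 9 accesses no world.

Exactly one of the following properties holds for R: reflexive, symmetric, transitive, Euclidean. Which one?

Reflexive: no — 1 is not related to itself.
Symmetric: no — 1 R 2 but not 2 R 1.
Transitive: yes — every two-step R-path is closed by a direct edge.
Euclidean: no — 1 R 2 and 1 R 6, but not 2 R 6.
Only transitive holds.

transitive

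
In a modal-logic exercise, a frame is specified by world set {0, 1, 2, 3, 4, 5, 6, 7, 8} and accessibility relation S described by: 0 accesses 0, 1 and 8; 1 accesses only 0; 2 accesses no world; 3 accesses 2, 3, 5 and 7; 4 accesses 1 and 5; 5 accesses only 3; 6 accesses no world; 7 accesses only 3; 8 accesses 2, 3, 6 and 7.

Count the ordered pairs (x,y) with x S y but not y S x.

8

Enumerating: (0,8), (3,2), (4,1), (4,5), (8,2), (8,3), (8,6), (8,7).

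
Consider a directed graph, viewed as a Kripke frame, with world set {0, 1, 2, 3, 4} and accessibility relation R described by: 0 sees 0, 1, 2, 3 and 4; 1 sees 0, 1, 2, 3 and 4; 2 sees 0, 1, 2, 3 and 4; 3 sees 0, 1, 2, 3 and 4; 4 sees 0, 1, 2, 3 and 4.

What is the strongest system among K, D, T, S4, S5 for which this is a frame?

S5

Serial (axiom D): yes — every world has a successor (e.g. 0 R 0).
Reflexive (axiom T): yes — every world is R-related to itself.
Transitive (axiom 4): yes — every two-step R-path is closed by a direct edge.
Euclidean (axiom 5): yes — any two successors of a common world are R-related.
So F validates K, D, T, S4, S5. The strongest is S5.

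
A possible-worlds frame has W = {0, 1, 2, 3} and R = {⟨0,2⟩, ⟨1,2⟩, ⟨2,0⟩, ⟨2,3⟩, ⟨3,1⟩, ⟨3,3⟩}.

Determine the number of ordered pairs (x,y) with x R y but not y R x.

3

Enumerating: (1,2), (2,3), (3,1).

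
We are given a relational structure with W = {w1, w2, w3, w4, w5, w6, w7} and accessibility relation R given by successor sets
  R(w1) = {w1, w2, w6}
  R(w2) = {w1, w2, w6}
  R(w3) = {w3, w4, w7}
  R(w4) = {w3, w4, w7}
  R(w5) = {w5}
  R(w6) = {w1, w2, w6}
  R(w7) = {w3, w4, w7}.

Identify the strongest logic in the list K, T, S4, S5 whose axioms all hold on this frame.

Reflexive (axiom T): yes — every world is R-related to itself.
Transitive (axiom 4): yes — every two-step R-path is closed by a direct edge.
Euclidean (axiom 5): yes — any two successors of a common world are R-related.
So F validates K, T, S4, S5. The strongest is S5.

S5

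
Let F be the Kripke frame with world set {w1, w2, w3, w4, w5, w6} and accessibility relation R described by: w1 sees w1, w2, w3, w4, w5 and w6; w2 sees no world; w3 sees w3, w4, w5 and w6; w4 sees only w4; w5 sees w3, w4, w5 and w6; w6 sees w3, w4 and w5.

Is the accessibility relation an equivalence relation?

Reflexive: no — w2 is not related to itself.
Symmetric: no — w1 R w2 but not w2 R w1.
Transitive: no — w6 R w3 and w3 R w6, but not w6 R w6.
So R is not an equivalence relation.

No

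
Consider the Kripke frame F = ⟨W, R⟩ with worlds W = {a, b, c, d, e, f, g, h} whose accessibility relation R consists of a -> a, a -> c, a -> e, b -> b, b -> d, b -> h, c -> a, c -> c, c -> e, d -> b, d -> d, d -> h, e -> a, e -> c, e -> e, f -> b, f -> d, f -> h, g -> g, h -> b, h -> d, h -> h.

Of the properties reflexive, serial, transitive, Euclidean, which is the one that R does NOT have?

Reflexive: no — f is not related to itself.
Serial: yes — every world has a successor (e.g. a R a).
Transitive: yes — every two-step R-path is closed by a direct edge.
Euclidean: yes — any two successors of a common world are R-related.
Only reflexive fails.

reflexive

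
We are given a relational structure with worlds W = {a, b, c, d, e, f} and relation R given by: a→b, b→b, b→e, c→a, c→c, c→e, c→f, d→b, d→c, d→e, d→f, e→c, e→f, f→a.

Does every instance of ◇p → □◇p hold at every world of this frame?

The schema 5 characterises exactly the Euclidean frames.
Euclidean: no — c R a and c R e, but not a R e.

No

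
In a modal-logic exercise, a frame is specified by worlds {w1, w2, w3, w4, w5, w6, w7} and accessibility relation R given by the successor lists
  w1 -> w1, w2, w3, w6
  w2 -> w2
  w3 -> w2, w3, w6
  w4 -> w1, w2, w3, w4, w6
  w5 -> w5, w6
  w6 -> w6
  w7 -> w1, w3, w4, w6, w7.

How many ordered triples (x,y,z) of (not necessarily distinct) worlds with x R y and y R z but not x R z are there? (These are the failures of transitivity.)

Enumerating: (w7,w1,w2), (w7,w3,w2), (w7,w4,w2).

3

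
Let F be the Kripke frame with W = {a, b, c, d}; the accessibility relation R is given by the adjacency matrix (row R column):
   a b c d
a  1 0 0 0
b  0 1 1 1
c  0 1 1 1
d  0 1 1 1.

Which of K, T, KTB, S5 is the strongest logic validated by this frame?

S5

Reflexive (axiom T): yes — every world is R-related to itself.
Symmetric (axiom B): yes — every pair in R has its reverse in R.
Euclidean (axiom 5): yes — any two successors of a common world are R-related.
So F validates K, T, KTB, S5. The strongest is S5.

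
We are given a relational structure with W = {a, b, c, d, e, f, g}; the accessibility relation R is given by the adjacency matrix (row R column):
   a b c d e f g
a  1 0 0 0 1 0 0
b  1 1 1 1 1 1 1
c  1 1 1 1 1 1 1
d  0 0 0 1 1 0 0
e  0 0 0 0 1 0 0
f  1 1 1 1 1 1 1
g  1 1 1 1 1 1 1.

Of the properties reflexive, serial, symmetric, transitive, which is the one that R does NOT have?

Reflexive: yes — every world is R-related to itself.
Serial: yes — every world has a successor (e.g. a R a).
Symmetric: no — a R e but not e R a.
Transitive: yes — every two-step R-path is closed by a direct edge.
Only symmetric fails.

symmetric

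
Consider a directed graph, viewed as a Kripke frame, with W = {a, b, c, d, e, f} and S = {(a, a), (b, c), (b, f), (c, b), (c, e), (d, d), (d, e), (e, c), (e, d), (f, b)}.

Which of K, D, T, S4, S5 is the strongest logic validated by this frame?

Serial (axiom D): yes — every world has a successor (e.g. a S a).
Reflexive (axiom T): no — b is not related to itself.
Transitive (axiom 4): no — b S c and c S e, but not b S e.
Euclidean (axiom 5): no — b S c and b S f, but not c S f.
So F validates K, D; T would additionally require S to be reflexive. The strongest is D.

D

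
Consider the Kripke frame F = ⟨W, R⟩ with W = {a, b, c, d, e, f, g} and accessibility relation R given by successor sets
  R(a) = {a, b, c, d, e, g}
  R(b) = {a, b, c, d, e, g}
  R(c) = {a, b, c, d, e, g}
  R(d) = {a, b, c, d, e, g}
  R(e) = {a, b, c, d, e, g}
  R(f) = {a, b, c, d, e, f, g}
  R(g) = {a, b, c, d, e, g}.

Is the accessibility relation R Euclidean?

Euclidean: no — f R a and f R f, but not a R f.

No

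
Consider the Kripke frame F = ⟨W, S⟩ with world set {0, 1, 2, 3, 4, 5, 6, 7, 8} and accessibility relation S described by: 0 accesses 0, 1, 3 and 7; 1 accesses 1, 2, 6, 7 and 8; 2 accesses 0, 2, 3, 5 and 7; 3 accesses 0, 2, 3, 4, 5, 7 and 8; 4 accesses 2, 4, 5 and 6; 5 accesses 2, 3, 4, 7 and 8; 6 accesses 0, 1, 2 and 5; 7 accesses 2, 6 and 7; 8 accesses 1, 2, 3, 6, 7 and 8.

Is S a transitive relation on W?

Transitive: no — 0 S 1 and 1 S 2, but not 0 S 2.

No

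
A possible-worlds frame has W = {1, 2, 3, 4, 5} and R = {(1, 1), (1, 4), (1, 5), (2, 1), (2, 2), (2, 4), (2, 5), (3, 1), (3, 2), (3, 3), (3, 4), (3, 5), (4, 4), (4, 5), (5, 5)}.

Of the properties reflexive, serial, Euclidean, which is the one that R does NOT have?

Euclidean

Reflexive: yes — every world is R-related to itself.
Serial: yes — every world has a successor (e.g. 1 R 1).
Euclidean: no — 1 R 5 and 1 R 4, but not 5 R 4.
Only Euclidean fails.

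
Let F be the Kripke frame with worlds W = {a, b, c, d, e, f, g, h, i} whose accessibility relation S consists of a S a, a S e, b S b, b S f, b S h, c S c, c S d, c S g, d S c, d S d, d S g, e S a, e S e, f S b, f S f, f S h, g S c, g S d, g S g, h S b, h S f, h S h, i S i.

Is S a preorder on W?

Reflexive: yes — every world is S-related to itself.
Transitive: yes — every two-step S-path is closed by a direct edge.
So S is a preorder.

Yes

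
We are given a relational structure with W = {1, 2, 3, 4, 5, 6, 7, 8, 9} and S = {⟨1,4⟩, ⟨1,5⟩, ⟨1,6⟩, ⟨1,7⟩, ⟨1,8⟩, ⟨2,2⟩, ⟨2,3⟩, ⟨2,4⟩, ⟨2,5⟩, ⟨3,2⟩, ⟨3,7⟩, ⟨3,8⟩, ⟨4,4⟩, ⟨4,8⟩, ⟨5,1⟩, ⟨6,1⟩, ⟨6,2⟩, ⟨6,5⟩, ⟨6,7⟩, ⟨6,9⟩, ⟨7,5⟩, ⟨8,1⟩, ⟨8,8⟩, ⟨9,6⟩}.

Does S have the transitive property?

Transitive: no — 1 S 6 and 6 S 2, but not 1 S 2.

No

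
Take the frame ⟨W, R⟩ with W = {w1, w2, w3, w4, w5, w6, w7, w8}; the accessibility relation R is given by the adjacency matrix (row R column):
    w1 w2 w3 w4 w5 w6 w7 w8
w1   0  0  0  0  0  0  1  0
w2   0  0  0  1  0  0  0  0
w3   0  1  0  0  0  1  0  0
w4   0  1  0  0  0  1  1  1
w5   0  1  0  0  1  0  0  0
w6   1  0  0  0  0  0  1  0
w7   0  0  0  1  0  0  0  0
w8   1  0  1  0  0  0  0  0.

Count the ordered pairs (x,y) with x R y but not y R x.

Enumerating: (w1,w7), (w3,w2), (w3,w6), (w4,w6), (w4,w8), (w5,w2), (w6,w1), (w6,w7), (w8,w1), (w8,w3).

10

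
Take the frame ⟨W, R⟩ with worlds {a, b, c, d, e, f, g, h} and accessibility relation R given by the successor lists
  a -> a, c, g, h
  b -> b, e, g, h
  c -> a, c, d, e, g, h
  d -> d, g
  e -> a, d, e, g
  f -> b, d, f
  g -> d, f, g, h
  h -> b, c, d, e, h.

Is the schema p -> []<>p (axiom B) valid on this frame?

By correspondence theory, B is valid on a frame iff R is symmetric.
Symmetric: no — a R g but not g R a.

No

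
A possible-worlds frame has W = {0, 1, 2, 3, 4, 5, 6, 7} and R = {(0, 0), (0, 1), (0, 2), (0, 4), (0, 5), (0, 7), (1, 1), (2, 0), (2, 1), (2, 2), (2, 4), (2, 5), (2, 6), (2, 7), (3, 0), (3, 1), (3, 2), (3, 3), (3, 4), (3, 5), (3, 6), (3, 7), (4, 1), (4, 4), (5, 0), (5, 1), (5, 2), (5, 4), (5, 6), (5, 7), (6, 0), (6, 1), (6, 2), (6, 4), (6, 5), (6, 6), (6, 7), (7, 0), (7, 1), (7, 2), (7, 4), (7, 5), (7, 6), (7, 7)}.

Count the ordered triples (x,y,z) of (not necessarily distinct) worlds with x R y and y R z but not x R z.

7

Enumerating: (0,2,6), (0,5,6), (0,7,6), (5,0,5), (5,2,5), (5,6,5), (5,7,5).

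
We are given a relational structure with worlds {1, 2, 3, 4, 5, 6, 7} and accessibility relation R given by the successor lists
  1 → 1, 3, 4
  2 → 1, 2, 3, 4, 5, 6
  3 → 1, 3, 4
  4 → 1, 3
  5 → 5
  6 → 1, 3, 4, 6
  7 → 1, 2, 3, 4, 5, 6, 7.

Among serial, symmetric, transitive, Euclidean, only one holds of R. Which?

serial

Serial: yes — every world has a successor (e.g. 1 R 1).
Symmetric: no — 2 R 1 but not 1 R 2.
Transitive: no — 4 R 1 and 1 R 4, but not 4 R 4.
Euclidean: no — 2 R 1 and 2 R 5, but not 1 R 5.
Only serial holds.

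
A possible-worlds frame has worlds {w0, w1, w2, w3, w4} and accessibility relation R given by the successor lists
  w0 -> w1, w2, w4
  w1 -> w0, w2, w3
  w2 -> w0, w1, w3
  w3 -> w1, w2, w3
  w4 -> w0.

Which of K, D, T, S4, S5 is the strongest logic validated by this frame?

Serial (axiom D): yes — every world has a successor (e.g. w0 R w1).
Reflexive (axiom T): no — w0 is not related to itself.
Transitive (axiom 4): no — w0 R w1 and w1 R w3, but not w0 R w3.
Euclidean (axiom 5): no — w0 R w1 and w0 R w4, but not w1 R w4.
So F validates K, D; T would additionally require R to be reflexive. The strongest is D.

D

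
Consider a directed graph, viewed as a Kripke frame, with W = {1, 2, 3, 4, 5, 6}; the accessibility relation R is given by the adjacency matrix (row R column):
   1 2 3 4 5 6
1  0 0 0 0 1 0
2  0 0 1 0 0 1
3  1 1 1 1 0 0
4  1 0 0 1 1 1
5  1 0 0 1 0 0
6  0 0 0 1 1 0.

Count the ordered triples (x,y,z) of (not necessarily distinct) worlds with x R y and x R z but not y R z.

Enumerating: (1,5,5), (2,3,6), (2,6,3), (2,6,6), (3,1,1), (3,1,2), (3,1,3), (3,1,4), (3,2,1), (3,2,2), (3,2,4), (3,4,2), … and 11 more.
Total: 23.

23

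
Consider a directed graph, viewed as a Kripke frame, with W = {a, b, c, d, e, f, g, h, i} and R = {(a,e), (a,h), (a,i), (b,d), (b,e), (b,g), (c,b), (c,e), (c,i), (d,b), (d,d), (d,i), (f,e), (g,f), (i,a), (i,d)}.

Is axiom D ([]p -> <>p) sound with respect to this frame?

No

Axiom D corresponds to the accessibility relation being serial.
Serial: no — e has no R-successor.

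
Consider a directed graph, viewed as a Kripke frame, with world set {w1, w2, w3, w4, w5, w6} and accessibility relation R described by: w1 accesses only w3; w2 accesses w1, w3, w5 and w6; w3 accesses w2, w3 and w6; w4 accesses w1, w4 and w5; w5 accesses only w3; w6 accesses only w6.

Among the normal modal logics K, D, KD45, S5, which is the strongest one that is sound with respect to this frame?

D

Serial (axiom D): yes — every world has a successor (e.g. w1 R w3).
Euclidean (axiom 5): no — w2 R w1 and w2 R w5, but not w1 R w5.
Transitive (axiom 4): no — w1 R w3 and w3 R w2, but not w1 R w2.
Reflexive (axiom T): no — w1 is not related to itself.
So F validates K, D; KD45 would additionally require R to be Euclidean and transitive. The strongest is D.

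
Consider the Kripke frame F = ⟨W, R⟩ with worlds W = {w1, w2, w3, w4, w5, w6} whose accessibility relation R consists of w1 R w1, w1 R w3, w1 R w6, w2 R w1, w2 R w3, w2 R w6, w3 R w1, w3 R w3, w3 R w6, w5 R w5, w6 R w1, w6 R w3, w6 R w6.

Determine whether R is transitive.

Yes

Transitive: yes — every two-step R-path is closed by a direct edge.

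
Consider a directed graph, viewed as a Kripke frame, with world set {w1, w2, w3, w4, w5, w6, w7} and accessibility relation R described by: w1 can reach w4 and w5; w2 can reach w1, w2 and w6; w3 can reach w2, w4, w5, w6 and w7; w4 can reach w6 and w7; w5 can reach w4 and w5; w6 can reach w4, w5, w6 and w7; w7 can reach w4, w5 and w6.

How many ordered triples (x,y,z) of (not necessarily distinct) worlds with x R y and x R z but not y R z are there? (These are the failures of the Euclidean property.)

Enumerating: (w1,w4,w4), (w1,w4,w5), (w2,w1,w1), (w2,w1,w2), (w2,w1,w6), (w2,w6,w1), (w2,w6,w2), (w3,w2,w4), (w3,w2,w5), (w3,w2,w7), (w3,w4,w2), (w3,w4,w4), … and 18 more.
Total: 30.

30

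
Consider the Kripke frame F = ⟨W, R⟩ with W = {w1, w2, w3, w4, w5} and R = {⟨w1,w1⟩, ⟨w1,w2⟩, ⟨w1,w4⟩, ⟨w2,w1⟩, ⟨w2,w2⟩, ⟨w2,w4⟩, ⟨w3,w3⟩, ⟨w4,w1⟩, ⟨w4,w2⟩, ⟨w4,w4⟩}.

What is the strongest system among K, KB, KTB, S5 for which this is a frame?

Symmetric (axiom B): yes — every pair in R has its reverse in R.
Reflexive (axiom T): no — w5 is not related to itself.
Euclidean (axiom 5): yes — any two successors of a common world are R-related.
So F validates K, KB; KTB would additionally require R to be reflexive. The strongest is KB.

KB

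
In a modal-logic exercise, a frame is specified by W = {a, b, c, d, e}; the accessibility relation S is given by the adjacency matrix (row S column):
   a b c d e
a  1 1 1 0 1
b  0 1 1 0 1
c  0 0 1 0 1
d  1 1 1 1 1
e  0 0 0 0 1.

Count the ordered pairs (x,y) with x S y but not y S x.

Enumerating: (a,b), (a,c), (a,e), (b,c), (b,e), (c,e), (d,a), (d,b), (d,c), (d,e).

10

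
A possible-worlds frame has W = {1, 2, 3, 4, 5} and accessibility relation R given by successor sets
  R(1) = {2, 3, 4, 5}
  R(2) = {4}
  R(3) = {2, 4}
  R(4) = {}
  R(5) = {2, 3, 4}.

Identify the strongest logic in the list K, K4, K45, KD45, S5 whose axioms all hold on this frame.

K4

Transitive (axiom 4): yes — every two-step R-path is closed by a direct edge.
Euclidean (axiom 5): no — 1 R 2 and 1 R 3, but not 2 R 3.
Serial (axiom D): no — 4 has no R-successor.
Reflexive (axiom T): no — 1 is not related to itself.
So F validates K, K4; K45 would additionally require R to be Euclidean. The strongest is K4.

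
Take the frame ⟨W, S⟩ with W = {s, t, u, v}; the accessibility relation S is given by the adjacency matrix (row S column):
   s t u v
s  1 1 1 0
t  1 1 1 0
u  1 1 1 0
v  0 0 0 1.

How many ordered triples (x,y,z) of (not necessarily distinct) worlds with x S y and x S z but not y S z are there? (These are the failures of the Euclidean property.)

0

S is Euclidean; there are no such tuples.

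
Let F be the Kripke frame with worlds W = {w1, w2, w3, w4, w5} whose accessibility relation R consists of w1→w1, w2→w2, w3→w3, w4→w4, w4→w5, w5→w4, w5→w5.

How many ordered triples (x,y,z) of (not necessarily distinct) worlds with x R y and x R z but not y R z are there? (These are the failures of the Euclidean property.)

0

R is Euclidean; there are no such tuples.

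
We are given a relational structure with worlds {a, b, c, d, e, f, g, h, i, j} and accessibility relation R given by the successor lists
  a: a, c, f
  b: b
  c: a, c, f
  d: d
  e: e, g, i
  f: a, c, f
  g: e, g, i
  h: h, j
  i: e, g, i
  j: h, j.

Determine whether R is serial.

Yes

Serial: yes — every world has a successor (e.g. a R a).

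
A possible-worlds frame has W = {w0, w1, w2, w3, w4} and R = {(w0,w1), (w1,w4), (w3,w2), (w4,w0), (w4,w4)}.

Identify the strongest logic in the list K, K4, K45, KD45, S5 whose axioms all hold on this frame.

K

Transitive (axiom 4): no — w0 R w1 and w1 R w4, but not w0 R w4.
Euclidean (axiom 5): no — w0 R w1 and w0 R w1, but not w1 R w1.
Serial (axiom D): no — w2 has no R-successor.
Reflexive (axiom T): no — w0 is not related to itself.
So F validates K; K4 would additionally require R to be transitive. The strongest is K.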